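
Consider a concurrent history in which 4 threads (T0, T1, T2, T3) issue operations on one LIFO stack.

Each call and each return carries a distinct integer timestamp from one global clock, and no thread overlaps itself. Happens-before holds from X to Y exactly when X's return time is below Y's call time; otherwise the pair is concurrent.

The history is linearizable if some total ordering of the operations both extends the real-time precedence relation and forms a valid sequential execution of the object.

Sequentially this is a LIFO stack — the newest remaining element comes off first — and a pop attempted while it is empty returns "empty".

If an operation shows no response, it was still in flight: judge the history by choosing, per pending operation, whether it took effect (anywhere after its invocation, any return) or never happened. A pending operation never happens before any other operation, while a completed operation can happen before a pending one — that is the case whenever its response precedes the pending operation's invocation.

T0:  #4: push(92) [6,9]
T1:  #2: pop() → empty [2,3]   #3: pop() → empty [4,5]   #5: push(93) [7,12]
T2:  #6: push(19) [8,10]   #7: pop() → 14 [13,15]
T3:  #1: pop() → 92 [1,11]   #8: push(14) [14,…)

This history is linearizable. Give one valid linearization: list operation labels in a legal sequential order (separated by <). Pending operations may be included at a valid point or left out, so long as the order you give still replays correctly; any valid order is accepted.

step 1: #2 pop() → empty — stack <>
step 2: #3 pop() → empty — stack <>
step 3: #4 push(92) — stack <92>
step 4: #1 pop() → 92 — stack <>
step 5: #5 push(93) — stack <93>
step 6: #6 push(19) — stack <93,19>
step 7: #8 push(14) (pending, included) — stack <93,19,14>
step 8: #7 pop() → 14 — stack <93,19>

#2 < #3 < #4 < #1 < #5 < #6 < #8 < #7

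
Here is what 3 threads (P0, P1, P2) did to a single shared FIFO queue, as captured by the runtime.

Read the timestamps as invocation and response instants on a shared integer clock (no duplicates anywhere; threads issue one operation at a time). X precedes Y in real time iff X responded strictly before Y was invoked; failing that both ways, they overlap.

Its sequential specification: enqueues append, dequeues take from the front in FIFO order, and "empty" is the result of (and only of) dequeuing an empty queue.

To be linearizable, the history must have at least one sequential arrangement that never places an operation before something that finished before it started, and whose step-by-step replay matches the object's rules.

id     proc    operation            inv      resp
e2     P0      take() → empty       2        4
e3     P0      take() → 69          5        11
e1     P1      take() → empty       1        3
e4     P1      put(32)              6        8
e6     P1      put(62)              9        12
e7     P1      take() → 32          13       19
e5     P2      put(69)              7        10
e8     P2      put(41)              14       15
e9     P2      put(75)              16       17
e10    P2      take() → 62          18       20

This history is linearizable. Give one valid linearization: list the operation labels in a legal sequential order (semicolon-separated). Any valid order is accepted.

e1; e2; e5; e3; e4; e6; e7; e8; e9; e10

after step 1 (e1 take() → empty): queue <>
after step 2 (e2 take() → empty): queue <>
after step 3 (e5 put(69)): queue <69>
after step 4 (e3 take() → 69): queue <>
after step 5 (e4 put(32)): queue <32>
after step 6 (e6 put(62)): queue <32,62>
after step 7 (e7 take() → 32): queue <62>
after step 8 (e8 put(41)): queue <62,41>
after step 9 (e9 put(75)): queue <62,41,75>
after step 10 (e10 take() → 62): queue <41,75>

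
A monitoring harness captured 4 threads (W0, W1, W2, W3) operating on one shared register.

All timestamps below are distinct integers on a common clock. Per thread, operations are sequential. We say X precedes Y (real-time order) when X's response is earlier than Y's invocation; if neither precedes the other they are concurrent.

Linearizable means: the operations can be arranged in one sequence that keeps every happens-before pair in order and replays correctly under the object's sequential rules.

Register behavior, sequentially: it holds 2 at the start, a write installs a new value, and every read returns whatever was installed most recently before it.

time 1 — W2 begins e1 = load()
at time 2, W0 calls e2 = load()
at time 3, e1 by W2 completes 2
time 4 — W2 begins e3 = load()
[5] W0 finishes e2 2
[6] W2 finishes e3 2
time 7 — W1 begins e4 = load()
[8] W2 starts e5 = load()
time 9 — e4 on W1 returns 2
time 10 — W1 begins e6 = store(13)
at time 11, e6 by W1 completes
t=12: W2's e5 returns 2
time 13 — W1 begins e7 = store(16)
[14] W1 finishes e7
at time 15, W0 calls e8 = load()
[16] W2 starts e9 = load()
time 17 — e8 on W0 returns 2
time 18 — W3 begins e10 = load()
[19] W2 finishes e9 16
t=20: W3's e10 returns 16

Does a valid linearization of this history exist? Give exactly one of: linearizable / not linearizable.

through event 16 a valid linearization exists; event 17 (e8 responding at time 17) ends that
checked exhaustively: 9 real-time-consistent orders of 8 completed operations, zero legal register replays
completion choices over the 1 pending operation (e9) were checked; none helps
e.g. e1, e2, e3, e4, e5, e6, e7, e8 (pending dropped): illegal at step 8, since e8 load() → 2 cannot apply there
e.g. e1, e2, e3, e4, e6, e5, e7, e8 (pending dropped): illegal at step 6, since e5 load() → 2 cannot apply there

not linearizable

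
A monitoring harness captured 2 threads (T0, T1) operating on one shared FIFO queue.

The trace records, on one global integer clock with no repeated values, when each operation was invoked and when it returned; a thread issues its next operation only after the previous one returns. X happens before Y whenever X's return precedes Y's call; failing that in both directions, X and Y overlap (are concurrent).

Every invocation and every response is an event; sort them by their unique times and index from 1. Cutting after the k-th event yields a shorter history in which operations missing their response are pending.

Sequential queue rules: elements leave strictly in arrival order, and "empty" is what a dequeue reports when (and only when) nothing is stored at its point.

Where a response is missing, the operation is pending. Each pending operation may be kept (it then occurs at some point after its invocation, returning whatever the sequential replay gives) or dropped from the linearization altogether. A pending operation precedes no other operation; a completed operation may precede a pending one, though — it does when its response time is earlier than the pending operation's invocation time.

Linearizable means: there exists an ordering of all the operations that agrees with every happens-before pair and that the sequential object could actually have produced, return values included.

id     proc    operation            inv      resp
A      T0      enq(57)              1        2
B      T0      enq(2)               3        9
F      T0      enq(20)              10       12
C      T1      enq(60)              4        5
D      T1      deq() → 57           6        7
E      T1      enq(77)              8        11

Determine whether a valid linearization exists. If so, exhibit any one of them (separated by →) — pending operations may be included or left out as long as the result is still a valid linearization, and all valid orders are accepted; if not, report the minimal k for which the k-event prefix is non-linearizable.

linearizable — witness: A → B → C → D → E → F

1. A enq(57), leaving queue <57>
2. B enq(2), leaving queue <57,2>
3. C enq(60), leaving queue <57,2,60>
4. D deq() → 57, leaving queue <2,60>
5. E enq(77), leaving queue <2,60,77>
6. F enq(20), leaving queue <2,60,77,20>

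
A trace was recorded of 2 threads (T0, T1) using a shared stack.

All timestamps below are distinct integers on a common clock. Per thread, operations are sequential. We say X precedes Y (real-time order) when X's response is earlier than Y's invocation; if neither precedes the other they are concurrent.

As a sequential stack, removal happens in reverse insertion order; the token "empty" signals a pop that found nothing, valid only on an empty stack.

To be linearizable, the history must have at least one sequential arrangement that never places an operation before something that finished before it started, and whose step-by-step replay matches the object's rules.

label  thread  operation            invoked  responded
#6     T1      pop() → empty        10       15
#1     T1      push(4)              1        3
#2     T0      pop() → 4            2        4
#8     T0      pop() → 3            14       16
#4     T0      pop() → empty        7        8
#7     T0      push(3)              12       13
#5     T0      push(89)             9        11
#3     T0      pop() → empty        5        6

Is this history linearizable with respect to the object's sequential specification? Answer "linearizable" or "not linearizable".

witness order: #1, #2, #3, #4, #6, #5, #7, #8
after step 1 (#1 push(4)): stack <4>
after step 2 (#2 pop() → 4): stack <>
after step 3 (#3 pop() → empty): stack <>
after step 4 (#4 pop() → empty): stack <>
after step 5 (#6 pop() → empty): stack <>
after step 6 (#5 push(89)): stack <89>
after step 7 (#7 push(3)): stack <89,3>
after step 8 (#8 pop() → 3): stack <89>

linearizable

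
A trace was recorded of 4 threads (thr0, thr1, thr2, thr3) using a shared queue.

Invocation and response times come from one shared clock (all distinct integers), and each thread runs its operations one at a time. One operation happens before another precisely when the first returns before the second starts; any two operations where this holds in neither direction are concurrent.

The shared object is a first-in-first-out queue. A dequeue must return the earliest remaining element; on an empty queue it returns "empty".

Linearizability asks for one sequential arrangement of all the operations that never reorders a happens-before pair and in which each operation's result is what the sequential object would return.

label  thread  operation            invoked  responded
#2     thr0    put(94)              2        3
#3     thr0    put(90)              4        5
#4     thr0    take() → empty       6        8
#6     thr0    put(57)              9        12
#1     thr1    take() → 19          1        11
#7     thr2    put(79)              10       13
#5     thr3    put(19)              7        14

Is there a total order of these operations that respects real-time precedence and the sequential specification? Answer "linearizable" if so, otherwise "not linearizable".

not linearizable

cut after 7 events: linearizable; cut after 8 events (#4 responds, time 8): not linearizable
exactly one order of the 3 completed ops respects real time; the queue replay fails
every completion of the 2 pending operations (#1, #5) was checked; none linearizes
sample order #2, #3, #4 (pending dropped) stalls at step 3 — #4 take() → empty has no legal effect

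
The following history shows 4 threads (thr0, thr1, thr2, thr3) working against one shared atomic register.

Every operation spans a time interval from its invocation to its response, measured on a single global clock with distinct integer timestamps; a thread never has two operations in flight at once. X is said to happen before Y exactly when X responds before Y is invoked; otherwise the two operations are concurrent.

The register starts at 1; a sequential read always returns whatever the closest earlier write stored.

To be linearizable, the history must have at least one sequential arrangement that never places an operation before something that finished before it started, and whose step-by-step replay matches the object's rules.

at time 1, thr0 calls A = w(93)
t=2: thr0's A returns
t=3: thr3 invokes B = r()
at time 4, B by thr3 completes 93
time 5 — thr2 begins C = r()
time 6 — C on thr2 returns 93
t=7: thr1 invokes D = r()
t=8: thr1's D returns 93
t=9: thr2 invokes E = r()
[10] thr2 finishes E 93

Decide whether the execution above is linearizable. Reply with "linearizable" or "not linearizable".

linearizable

a witness: A, B, C, D, E
1. A w(93), leaving value 93
2. B r() → 93, leaving value 93
3. C r() → 93, leaving value 93
4. D r() → 93, leaving value 93
5. E r() → 93, leaving value 93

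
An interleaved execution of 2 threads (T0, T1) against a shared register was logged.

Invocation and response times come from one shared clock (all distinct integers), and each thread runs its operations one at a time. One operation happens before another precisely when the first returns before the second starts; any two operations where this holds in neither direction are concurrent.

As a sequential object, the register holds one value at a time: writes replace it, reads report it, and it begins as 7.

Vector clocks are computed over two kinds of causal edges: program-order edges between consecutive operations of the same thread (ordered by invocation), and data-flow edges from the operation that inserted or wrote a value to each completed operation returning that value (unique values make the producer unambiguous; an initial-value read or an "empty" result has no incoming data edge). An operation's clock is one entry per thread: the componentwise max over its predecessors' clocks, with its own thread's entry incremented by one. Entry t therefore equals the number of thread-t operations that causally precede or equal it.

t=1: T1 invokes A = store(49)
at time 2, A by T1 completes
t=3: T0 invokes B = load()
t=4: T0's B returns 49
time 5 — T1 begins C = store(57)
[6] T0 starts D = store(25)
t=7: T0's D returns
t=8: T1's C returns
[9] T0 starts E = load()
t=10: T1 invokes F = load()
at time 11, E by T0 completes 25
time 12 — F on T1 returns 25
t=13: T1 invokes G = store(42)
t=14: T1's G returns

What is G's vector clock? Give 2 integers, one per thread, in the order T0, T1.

VC(A, invoked at 1): no causal predecessors; +1 on T1 → (0, 1)
C, invoked 5, takes VC(A)=(0, 1) under max, adds 1 for T1 → (0, 2)
B, invoked 3, takes VC(A)=(0, 1) under max, adds 1 for T0 → (1, 1)
D, invoked 6, takes VC(B)=(1, 1) under max, adds 1 for T0 → (2, 1)
E, invoked 9, takes VC(D)=(2, 1) under max, adds 1 for T0 → (3, 1)
F, invoked 10, takes VC(C)=(0, 2), VC(D)=(2, 1) under max, adds 1 for T1 → (2, 3)
G, invoked 13, takes VC(F)=(2, 3) under max, adds 1 for T1 → (2, 4)
target: VC(G) = (2, 4)

(2, 4)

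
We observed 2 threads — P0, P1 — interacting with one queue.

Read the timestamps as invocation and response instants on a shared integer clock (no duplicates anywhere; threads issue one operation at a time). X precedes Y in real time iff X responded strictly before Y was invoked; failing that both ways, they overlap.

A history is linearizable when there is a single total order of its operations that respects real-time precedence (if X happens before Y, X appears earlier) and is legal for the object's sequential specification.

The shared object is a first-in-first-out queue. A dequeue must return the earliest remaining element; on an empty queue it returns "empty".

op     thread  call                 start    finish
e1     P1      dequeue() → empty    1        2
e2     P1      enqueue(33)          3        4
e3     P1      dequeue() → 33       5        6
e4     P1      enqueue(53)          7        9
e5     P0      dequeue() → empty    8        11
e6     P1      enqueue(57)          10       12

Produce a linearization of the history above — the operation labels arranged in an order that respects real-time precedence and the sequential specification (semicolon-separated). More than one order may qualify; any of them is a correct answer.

e1; e2; e3; e5; e4; e6

1. e1 dequeue() → empty, leaving queue <>
2. e2 enqueue(33), leaving queue <33>
3. e3 dequeue() → 33, leaving queue <>
4. e5 dequeue() → empty, leaving queue <>
5. e4 enqueue(53), leaving queue <53>
6. e6 enqueue(57), leaving queue <53,57>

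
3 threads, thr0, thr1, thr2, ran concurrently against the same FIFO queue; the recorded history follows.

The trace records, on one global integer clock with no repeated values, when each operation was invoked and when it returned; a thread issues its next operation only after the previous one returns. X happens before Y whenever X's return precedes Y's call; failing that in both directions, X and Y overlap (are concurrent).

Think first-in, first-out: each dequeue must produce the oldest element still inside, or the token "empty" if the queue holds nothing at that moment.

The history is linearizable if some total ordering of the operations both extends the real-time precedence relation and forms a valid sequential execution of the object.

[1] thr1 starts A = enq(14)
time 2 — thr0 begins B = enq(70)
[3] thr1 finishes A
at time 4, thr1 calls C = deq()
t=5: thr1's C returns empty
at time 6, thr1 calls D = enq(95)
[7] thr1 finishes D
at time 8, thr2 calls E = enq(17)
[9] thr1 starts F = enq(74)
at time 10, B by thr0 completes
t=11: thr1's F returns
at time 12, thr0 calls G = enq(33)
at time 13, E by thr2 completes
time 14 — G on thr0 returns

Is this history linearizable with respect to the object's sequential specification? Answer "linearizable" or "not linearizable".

not linearizable

prefix check: 1..4 passes, 1..5 fails once C's time-5 response joins
exactly one order of the 2 completed ops respects real time; the FIFO queue replay fails
no escape via the 1 pending operation (B): every completion choice fails
one such order, A, C (pending dropped), breaks at step 2 where C deq() → empty is illegal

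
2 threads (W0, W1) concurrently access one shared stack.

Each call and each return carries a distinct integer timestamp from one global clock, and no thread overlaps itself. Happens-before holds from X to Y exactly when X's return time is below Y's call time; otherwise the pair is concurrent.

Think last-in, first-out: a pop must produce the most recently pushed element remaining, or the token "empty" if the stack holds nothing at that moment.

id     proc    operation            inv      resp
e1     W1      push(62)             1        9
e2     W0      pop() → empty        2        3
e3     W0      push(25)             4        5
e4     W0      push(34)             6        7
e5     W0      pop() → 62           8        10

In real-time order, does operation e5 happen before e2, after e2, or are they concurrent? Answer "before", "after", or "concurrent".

after

e5 spans [8,10], e2 spans [2,3]
resp(e2)=3 < inv(e5)=8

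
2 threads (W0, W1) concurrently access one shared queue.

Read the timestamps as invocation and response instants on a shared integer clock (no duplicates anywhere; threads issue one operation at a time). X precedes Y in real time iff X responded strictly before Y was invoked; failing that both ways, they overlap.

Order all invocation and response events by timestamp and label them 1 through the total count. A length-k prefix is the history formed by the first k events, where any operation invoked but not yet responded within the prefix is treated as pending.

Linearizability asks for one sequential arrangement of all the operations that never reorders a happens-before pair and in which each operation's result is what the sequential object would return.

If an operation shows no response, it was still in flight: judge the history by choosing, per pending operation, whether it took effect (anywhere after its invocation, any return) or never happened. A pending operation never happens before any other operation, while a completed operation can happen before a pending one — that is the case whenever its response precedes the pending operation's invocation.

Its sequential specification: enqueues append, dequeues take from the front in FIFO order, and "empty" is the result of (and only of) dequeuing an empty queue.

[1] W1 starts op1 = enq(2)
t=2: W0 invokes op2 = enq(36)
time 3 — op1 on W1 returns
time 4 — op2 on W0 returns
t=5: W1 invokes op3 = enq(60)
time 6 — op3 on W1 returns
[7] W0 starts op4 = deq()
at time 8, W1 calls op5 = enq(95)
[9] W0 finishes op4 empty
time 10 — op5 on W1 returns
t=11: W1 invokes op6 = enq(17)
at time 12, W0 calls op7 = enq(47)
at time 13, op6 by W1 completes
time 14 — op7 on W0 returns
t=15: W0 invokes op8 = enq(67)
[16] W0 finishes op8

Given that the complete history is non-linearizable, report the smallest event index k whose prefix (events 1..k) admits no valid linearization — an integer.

9

events 1..8 are linearizable, e.g. via op1, op2, op3:
after step 1 (op1 enq(2)): queue <2>
after step 2 (op2 enq(36)): queue <2,36>
after step 3 (op3 enq(60)): queue <2,36,60>
once event 9 joins (op4's response, time 9), exhaustive search finds no witness
no completion choice of the 1 pending operation (op5) rescues it — every subset was tried
e.g. op1, op2, op3, op4 (pending dropped): illegal at step 4, since op4 deq() → empty cannot apply there
e.g. op2, op1, op3, op4 (pending dropped): illegal at step 4, since op4 deq() → empty cannot apply there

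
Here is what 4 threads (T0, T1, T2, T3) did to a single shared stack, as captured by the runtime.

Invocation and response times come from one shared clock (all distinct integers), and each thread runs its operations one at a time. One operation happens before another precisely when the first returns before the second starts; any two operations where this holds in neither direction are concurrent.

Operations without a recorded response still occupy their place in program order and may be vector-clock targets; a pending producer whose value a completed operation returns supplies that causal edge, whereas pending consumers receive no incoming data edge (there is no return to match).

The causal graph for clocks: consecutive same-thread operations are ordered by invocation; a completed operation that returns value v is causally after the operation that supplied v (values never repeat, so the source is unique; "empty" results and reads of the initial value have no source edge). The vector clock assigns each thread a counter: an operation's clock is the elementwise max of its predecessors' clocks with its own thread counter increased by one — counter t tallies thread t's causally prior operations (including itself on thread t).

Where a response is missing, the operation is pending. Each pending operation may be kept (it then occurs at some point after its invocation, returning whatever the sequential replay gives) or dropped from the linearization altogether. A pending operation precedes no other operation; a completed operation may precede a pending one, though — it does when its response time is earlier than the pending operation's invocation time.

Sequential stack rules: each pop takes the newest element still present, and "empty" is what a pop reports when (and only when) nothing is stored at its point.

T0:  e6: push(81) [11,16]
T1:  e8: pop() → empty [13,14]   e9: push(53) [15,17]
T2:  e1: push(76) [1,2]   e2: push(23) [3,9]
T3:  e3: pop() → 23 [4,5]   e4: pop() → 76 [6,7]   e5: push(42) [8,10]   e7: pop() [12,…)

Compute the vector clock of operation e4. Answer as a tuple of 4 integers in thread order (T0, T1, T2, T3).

e1 (invocation 1): nothing precedes it; T2's component alone gives (0, 0, 1, 0)
e8 (invocation 13): nothing precedes it; T1's component alone gives (0, 1, 0, 0)
e6 (invocation 11): nothing precedes it; T0's component alone gives (1, 0, 0, 0)
merge at e2 (invoked 3): VC(e1)=(0, 0, 1, 0), own-thread bump on T2 → (0, 0, 2, 0)
merge at e9 (invoked 15): VC(e8)=(0, 1, 0, 0), own-thread bump on T1 → (0, 2, 0, 0)
merge at e3 (invoked 4): VC(e2)=(0, 0, 2, 0), own-thread bump on T3 → (0, 0, 2, 1)
merge at e4 (invoked 6): VC(e1)=(0, 0, 1, 0), VC(e3)=(0, 0, 2, 1), own-thread bump on T3 → (0, 0, 2, 2)
merge at e5 (invoked 8): VC(e4)=(0, 0, 2, 2), own-thread bump on T3 → (0, 0, 2, 3)
merge at e7 (invoked 12): VC(e5)=(0, 0, 2, 3), own-thread bump on T3 → (0, 0, 2, 4)
target: VC(e4) = (0, 0, 2, 2)

(0, 0, 2, 2)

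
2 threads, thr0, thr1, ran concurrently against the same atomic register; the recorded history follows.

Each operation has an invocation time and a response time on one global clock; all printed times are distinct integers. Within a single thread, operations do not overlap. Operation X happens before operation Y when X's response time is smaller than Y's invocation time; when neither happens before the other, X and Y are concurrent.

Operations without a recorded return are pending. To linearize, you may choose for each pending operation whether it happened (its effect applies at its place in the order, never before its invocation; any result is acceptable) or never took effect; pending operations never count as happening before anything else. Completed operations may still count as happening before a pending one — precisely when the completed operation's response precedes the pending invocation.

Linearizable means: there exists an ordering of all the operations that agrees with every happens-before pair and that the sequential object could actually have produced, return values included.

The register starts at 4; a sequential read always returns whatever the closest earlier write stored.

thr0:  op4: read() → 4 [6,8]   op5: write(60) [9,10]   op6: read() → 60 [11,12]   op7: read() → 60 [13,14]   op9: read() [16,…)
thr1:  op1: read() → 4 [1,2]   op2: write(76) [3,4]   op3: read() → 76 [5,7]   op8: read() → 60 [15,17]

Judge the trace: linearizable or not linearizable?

the violation lands at event 8, op4's response at time 8: events 1..7 linearize, events 1..8 do not
all 2 real-time-respecting orders fail — 4 completed atomic register operations, no legal replay
for example op1, op2, op3, op4 fails at step 4: op4 read() → 4 is not legal there
for example op1, op2, op4, op3 fails at step 3: op4 read() → 4 is not legal there

not linearizable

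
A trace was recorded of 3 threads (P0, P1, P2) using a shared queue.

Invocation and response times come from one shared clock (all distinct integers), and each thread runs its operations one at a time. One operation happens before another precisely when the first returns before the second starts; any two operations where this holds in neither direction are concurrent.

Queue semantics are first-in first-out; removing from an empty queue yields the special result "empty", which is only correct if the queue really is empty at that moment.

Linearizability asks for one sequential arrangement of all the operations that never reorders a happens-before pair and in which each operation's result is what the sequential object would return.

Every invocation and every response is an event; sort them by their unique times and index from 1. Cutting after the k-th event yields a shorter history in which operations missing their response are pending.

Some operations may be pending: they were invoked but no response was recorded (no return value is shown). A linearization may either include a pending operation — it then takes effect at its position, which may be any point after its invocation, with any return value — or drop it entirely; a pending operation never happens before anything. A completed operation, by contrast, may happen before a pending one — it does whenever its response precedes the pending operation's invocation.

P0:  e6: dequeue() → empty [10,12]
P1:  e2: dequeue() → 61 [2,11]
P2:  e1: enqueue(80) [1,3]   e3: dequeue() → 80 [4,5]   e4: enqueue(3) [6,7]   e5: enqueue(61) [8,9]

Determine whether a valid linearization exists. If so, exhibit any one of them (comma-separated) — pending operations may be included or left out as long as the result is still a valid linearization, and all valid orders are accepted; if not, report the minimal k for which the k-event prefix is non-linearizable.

prefix check: 1..11 passes, 1..12 fails once e6's time-12 response joins
checked exhaustively: 6 real-time-consistent orders of 6 completed operations, zero legal queue replays
sample order e1, e2, e3, e4, e5, e6 stalls at step 2 — e2 dequeue() → 61 has no legal effect
sample order e1, e3, e2, e4, e5, e6 stalls at step 3 — e2 dequeue() → 61 has no legal effect

not linearizable — minimal violating prefix: 12 events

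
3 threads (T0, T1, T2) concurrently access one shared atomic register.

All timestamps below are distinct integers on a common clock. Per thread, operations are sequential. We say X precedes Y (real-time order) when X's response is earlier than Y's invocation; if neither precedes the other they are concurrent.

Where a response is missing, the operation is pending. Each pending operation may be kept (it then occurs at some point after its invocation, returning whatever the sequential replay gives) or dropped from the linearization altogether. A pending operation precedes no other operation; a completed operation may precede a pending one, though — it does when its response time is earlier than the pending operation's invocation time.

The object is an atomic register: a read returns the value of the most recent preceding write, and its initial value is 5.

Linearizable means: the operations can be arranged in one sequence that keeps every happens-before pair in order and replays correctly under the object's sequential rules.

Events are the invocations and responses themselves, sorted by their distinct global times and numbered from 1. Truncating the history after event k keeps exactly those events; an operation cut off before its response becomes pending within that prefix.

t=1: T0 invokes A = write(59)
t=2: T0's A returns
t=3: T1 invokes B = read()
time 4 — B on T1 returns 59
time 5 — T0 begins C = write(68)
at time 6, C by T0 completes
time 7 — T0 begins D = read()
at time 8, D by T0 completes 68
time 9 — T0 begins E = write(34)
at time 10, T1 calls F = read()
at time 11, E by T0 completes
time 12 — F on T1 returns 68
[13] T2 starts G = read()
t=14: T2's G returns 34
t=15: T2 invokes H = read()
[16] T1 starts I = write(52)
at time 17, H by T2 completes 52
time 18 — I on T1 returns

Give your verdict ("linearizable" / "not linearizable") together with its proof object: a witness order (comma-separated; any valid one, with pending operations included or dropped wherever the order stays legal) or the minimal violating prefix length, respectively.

1. A write(59), leaving value 59
2. B read() → 59, leaving value 59
3. C write(68), leaving value 68
4. D read() → 68, leaving value 68
5. F read() → 68, leaving value 68
6. E write(34), leaving value 34
7. G read() → 34, leaving value 34
8. I write(52), leaving value 52
9. H read() → 52, leaving value 52

linearizable — witness: A, B, C, D, F, E, G, I, H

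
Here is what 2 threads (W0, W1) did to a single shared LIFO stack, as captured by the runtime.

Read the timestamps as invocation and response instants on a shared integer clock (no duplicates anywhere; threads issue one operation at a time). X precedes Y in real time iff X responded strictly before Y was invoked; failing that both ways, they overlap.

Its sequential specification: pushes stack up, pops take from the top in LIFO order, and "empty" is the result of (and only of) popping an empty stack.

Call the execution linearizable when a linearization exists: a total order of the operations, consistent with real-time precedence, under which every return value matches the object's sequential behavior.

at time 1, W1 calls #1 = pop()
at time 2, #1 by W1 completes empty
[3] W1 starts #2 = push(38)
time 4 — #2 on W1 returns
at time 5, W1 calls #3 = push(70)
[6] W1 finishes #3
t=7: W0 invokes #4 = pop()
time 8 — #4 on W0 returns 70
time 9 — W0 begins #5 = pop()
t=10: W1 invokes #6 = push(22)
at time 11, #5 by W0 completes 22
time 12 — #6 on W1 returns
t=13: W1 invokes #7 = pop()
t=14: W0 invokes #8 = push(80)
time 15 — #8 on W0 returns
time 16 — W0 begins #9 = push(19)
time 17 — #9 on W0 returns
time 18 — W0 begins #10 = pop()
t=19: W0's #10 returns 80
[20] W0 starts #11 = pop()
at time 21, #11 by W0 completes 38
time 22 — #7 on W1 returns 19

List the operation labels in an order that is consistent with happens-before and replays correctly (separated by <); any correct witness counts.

#1 < #2 < #3 < #4 < #6 < #5 < #8 < #9 < #7 < #10 < #11

after step 1 (#1 pop() → empty): stack <>
after step 2 (#2 push(38)): stack <38>
after step 3 (#3 push(70)): stack <38,70>
after step 4 (#4 pop() → 70): stack <38>
after step 5 (#6 push(22)): stack <38,22>
after step 6 (#5 pop() → 22): stack <38>
after step 7 (#8 push(80)): stack <38,80>
after step 8 (#9 push(19)): stack <38,80,19>
after step 9 (#7 pop() → 19): stack <38,80>
after step 10 (#10 pop() → 80): stack <38>
after step 11 (#11 pop() → 38): stack <>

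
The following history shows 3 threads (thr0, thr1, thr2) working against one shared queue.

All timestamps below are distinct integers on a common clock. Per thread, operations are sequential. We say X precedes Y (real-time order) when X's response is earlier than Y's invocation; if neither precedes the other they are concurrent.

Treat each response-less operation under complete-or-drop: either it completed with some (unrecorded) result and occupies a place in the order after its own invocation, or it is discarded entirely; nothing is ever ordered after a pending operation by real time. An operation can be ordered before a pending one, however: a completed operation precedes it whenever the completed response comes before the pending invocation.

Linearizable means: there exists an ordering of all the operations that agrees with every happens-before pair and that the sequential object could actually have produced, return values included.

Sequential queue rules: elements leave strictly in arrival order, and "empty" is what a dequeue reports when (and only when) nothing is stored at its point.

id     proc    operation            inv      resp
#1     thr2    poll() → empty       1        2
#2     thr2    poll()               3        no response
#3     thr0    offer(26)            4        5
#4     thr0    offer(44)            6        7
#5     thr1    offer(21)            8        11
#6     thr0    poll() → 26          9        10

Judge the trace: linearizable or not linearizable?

linearizable

one valid linearization: #1, #2, #3, #4, #5, #6
step 1: #1 poll() → empty — queue <>
step 2: #2 poll() (pending, included) — queue <>
step 3: #3 offer(26) — queue <26>
step 4: #4 offer(44) — queue <26,44>
step 5: #5 offer(21) — queue <26,44,21>
step 6: #6 poll() → 26 — queue <44,21>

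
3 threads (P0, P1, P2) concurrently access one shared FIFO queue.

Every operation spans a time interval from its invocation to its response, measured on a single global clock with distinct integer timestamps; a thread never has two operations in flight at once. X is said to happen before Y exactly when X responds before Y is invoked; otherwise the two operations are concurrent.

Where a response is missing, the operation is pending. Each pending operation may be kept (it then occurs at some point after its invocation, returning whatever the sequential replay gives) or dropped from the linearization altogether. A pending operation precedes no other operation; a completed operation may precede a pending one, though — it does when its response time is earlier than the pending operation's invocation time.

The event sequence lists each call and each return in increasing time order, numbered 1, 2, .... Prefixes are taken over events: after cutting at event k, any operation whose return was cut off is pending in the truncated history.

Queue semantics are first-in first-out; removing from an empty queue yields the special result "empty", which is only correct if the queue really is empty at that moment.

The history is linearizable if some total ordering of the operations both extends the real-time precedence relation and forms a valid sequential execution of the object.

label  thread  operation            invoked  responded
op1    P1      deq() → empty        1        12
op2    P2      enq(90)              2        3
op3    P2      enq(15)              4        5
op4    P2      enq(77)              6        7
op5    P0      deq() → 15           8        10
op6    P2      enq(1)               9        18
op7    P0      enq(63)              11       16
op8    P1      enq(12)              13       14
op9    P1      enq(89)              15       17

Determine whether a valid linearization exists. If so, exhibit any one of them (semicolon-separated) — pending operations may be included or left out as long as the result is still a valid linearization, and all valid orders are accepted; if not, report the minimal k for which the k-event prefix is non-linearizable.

not linearizable — minimal violating prefix: 12 events

events 1..11 are fine; event 12 — the response of op1 at time 12 — makes the prefix non-linearizable
real-time-consistent orders of the 5 completed operations: 5 — all fail the FIFO queue replay
every completion of the 2 pending operations (op6, op7) was checked; none linearizes
sample order op1, op2, op3, op4, op5 (pending dropped) stalls at step 5 — op5 deq() → 15 has no legal effect
sample order op2, op1, op3, op4, op5 (pending dropped) stalls at step 2 — op1 deq() → empty has no legal effect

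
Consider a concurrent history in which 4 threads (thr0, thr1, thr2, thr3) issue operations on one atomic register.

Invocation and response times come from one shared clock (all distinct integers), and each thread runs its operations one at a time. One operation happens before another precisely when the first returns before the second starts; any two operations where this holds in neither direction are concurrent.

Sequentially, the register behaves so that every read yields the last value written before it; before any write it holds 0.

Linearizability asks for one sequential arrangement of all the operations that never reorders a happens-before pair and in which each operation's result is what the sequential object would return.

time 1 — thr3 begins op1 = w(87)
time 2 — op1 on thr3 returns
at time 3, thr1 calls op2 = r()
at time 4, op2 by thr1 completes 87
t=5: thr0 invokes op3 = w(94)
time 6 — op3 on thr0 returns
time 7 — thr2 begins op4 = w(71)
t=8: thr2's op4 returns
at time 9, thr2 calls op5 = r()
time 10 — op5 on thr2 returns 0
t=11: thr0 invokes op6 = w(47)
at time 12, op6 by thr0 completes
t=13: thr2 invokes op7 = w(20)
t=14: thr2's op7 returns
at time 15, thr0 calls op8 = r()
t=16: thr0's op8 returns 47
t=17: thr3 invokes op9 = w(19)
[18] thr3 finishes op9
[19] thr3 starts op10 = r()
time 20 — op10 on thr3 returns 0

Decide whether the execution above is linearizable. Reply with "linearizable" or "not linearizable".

not linearizable

already the first 10 events (up to op5's response at time 10) admit no linearization; the first 9 still do
a single order respects real time; the 5 completed atomic register operations fail replay along it
take op1, op2, op3, op4, op5: step 5 already fails, because op5 r() → 0 cannot occur there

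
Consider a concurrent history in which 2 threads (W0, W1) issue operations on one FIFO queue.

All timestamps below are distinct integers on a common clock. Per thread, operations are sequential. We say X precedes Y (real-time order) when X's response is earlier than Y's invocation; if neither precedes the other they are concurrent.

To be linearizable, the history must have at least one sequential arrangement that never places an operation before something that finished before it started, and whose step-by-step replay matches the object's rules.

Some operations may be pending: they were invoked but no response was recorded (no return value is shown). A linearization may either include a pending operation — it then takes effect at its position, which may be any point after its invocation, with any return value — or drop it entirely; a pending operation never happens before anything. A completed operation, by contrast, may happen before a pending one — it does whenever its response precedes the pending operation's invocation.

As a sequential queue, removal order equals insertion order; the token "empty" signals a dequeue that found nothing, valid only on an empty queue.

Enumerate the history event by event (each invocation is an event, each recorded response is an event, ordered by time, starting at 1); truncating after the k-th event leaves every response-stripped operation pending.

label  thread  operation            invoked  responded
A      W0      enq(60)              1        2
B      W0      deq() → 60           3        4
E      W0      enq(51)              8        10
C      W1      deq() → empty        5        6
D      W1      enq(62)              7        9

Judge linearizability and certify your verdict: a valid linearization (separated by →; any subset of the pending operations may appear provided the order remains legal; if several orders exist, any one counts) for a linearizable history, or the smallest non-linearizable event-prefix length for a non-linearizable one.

linearizable — witness: A → B → C → D → E

after step 1 (A enq(60)): queue <60>
after step 2 (B deq() → 60): queue <>
after step 3 (C deq() → empty): queue <>
after step 4 (D enq(62)): queue <62>
after step 5 (E enq(51)): queue <62,51>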